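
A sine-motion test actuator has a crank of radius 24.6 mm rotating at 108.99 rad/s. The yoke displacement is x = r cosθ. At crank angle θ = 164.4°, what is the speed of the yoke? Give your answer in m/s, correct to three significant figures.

0.721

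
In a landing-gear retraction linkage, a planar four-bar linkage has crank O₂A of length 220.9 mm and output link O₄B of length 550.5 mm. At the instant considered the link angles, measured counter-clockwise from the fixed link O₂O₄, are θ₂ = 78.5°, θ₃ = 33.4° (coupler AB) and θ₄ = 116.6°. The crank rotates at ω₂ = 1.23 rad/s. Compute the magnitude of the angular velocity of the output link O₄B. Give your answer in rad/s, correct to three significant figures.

0.352

ω₂ = 1.23 rad/s
Differentiating the loop-closure r₂e^{iθ₂}+r₃e^{iθ₃}=r₁+r₄e^{iθ₄} gives r₂ω₂e^{iθ₂}+r₃ω₃e^{iθ₃}=r₄ω₄e^{iθ₄}.
Eliminating the other unknown: ω₄ = r₂ω₂ sin(θ₂−θ₃) / [r₄ sin(θ₄−θ₃)].
Numerator sine = +0.70834; denominator sine = +0.99297.
Result = 0.2209·1.23·(+0.70834) / (0.5505·(+0.99297)) = +0.35209 rad/s; magnitude 0.35209 rad/s.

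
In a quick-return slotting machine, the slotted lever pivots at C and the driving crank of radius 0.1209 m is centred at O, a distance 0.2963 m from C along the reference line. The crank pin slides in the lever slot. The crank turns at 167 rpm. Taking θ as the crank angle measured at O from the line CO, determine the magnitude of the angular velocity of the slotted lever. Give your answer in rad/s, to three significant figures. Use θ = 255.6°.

ω = 17.49 rad/s (from 167 rpm).
Crank pin A relative to C: A = (d + r cosθ, r sinθ); lever angle φ = atan2(r sinθ, d + r cosθ).
Differentiating tanφ: φ̇ = rω(d cosθ + r)/(d² + r² + 2dr cosθ).
d² + r² + 2dr cosθ = |CA|² = 0.084593 m²;  d cosθ + r = +0.047213 m.
|ω_lever| = |0.1209·17.49·+0.047213| / 0.084593 = 1.18 rad/s.

1.18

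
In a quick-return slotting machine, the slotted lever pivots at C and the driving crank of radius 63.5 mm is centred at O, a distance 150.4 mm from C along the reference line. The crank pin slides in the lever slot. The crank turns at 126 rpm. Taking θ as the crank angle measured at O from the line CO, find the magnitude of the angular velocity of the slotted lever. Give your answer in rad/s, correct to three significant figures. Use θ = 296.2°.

ω = 13.19 rad/s (from 126 rpm).
Crank pin A relative to C: A = (d + r cosθ, r sinθ); lever angle φ = atan2(r sinθ, d + r cosθ).
Differentiating tanφ: φ̇ = rω(d cosθ + r)/(d² + r² + 2dr cosθ).
d² + r² + 2dr cosθ = |CA|² = 0.0350855 m²;  d cosθ + r = +0.1299 m.
|ω_lever| = |0.0635·13.19·+0.1299| / 0.0350855 = 3.1021 rad/s.

3.10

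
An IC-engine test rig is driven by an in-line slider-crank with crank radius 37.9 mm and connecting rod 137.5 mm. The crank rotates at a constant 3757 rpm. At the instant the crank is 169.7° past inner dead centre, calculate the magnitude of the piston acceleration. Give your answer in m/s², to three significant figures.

4250

ω = 2π·3757/60 = 393.4 rad/s
x(θ) = r cosθ + √(L² − r² sin²θ); with ω constant, a = ω²·d²x/dθ².
d²x/dθ² = −r cosθ − r²(cos2θ)/√u − r⁴ sin²2θ/(4u^{3/2}),  u = L² − r² sin²θ = 0.0188603 m².
Substituting r = 0.0379 m, L = 0.1375 m, θ = 169.7°: d²x/dθ² = +0.027474 m.
a = ω²·d²x/dθ² = (393.4)²·(+0.027474) = +4252.7 m/s²;  |a| = 4252.7 m/s².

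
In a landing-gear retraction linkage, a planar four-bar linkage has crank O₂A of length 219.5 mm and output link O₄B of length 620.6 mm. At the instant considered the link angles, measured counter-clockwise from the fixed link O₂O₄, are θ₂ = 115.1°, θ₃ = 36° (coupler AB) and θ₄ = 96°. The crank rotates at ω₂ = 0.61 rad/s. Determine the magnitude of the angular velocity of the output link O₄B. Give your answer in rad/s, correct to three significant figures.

0.245

ω₂ = 0.61 rad/s
Differentiating the loop-closure r₂e^{iθ₂}+r₃e^{iθ₃}=r₁+r₄e^{iθ₄} gives r₂ω₂e^{iθ₂}+r₃ω₃e^{iθ₃}=r₄ω₄e^{iθ₄}.
Eliminating the other unknown: ω₄ = r₂ω₂ sin(θ₂−θ₃) / [r₄ sin(θ₄−θ₃)].
Numerator sine = +0.98196; denominator sine = +0.86603.
Result = 0.2195·0.61·(+0.98196) / (0.6206·(+0.86603)) = +0.24463 rad/s; magnitude 0.24463 rad/s.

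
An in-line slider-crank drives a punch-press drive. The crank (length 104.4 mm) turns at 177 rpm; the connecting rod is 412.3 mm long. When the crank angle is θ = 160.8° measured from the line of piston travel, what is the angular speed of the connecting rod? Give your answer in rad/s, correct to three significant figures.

ω = 18.54 rad/s (converted from 177 rpm).
The rod makes angle φ with the slider axis where L sinφ = r sinθ; differentiating, L cosφ·φ̇ = r ω cosθ.
L cosφ = √(L² − r² sin²θ) = 0.41087 m.
|ω_rod| = r ω |cosθ| / √(L² − r² sin²θ) = 0.1044·18.54·0.94438/0.41087 = 4.4478 rad/s.

4.45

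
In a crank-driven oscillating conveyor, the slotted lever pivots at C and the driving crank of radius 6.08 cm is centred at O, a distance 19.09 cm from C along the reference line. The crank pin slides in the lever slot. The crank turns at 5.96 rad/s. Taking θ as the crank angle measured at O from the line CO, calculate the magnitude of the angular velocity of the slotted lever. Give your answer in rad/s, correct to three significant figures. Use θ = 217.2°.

ω = 5.96 rad/s
Crank pin A relative to C: A = (d + r cosθ, r sinθ); lever angle φ = atan2(r sinθ, d + r cosθ).
Differentiating tanφ: φ̇ = rω(d cosθ + r)/(d² + r² + 2dr cosθ).
d² + r² + 2dr cosθ = |CA|² = 0.0216493 m²;  d cosθ + r = -0.091258 m.
|ω_lever| = |0.0608·5.96·-0.091258| / 0.0216493 = 1.5275 rad/s.

1.53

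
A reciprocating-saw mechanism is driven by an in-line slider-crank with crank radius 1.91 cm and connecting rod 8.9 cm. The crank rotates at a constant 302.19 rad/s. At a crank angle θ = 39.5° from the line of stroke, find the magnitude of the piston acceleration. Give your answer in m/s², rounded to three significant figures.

ω = 302.2 rad/s
x(θ) = r cosθ + √(L² − r² sin²θ); with ω constant, a = ω²·d²x/dθ².
d²x/dθ² = −r cosθ − r²(cos2θ)/√u − r⁴ sin²2θ/(4u^{3/2}),  u = L² − r² sin²θ = 0.0077734 m².
Substituting r = 0.0191 m, L = 0.089 m, θ = 39.5°: d²x/dθ² = -0.015574 m.
a = ω²·d²x/dθ² = (302.2)²·(-0.015574) = -1422.2 m/s²;  |a| = 1422.2 m/s².

1420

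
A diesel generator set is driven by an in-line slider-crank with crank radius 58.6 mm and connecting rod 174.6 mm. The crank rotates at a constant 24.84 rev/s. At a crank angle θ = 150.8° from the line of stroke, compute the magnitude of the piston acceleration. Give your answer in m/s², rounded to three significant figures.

981

ω = 2π·24.8 = 156.1 rad/s
x(θ) = r cosθ + √(L² − r² sin²θ); with ω constant, a = ω²·d²x/dθ².
d²x/dθ² = −r cosθ − r²(cos2θ)/√u − r⁴ sin²2θ/(4u^{3/2}),  u = L² − r² sin²θ = 0.0296679 m².
Substituting r = 0.0586 m, L = 0.1746 m, θ = 150.8°: d²x/dθ² = +0.040288 m.
a = ω²·d²x/dθ² = (156.1)²·(+0.040288) = +981.39 m/s²;  |a| = 981.39 m/s².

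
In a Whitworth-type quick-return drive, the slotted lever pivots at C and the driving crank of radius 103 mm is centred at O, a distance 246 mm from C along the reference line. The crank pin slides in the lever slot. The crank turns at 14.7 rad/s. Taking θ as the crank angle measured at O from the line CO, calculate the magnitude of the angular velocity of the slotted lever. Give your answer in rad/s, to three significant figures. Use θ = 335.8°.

4.22

ω = 14.7 rad/s
Crank pin A relative to C: A = (d + r cosθ, r sinθ); lever angle φ = atan2(r sinθ, d + r cosθ).
Differentiating tanφ: φ̇ = rω(d cosθ + r)/(d² + r² + 2dr cosθ).
d² + r² + 2dr cosθ = |CA|² = 0.117348 m²;  d cosθ + r = +0.32738 m.
|ω_lever| = |0.103·14.7·+0.32738| / 0.117348 = 4.2241 rad/s.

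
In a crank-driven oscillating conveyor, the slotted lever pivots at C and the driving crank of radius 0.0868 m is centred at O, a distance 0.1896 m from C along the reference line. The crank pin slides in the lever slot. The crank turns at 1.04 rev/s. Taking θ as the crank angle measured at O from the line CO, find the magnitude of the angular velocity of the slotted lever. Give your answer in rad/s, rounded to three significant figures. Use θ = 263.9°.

0.945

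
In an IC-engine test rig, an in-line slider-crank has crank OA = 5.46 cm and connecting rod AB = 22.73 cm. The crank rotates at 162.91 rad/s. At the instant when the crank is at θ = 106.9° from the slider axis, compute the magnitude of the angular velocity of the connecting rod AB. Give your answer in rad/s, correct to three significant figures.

11.7

ω = 162.9 rad/s
The rod makes angle φ with the slider axis where L sinφ = r sinθ; differentiating, L cosφ·φ̇ = r ω cosθ.
L cosφ = √(L² − r² sin²θ) = 0.22121 m.
|ω_rod| = r ω |cosθ| / √(L² − r² sin²θ) = 0.0546·162.9·0.29070/0.22121 = 11.689 rad/s.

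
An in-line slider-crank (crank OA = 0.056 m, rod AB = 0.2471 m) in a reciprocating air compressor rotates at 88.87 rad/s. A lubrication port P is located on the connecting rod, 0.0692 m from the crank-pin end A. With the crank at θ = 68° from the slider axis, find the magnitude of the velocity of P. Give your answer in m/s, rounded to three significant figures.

4.91

ω = 88.87 rad/s.  Crank-pin speed |V_A| = rω = 4.9767 m/s, perpendicular to OA.
Rod angle: sinφ = −(r/L) sinθ ⇒ φ = -12.130°; ω_rod = −rω cosθ/√(L²−r²sin²θ) = -7.7171 rad/s.
V_P = V_A + ω_rod × AP, with AP = 0.0692 m along the rod.
Components: V_Px = −rω sinθ − a·ω_rod·sinφ = -4.7265 m/s;  V_Py = rω cosθ + a·ω_rod·cosφ = +1.3422 m/s.
|V_P| = √(V_Px² + V_Py²) = 4.9134 m/s.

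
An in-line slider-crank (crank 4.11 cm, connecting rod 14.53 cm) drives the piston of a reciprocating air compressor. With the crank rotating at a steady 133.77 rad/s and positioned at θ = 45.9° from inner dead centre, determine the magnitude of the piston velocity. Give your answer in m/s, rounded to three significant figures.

ω = 133.8 rad/s
For an in-line slider-crank, x = r cosθ + √(L² − r² sin²θ), so v = −rω sinθ·[1 + r cosθ/√(L² − r² sin²θ)].
With r = 0.0411 m, L = 0.1453 m, θ = 45.9°: √(L² − r² sin²θ) = 0.14227 m.
v = −0.0411·133.8·0.71813·[1 + 0.0411·0.69591/0.14227] = -4.742 m/s.
|v| = 4.742 m/s.

4.74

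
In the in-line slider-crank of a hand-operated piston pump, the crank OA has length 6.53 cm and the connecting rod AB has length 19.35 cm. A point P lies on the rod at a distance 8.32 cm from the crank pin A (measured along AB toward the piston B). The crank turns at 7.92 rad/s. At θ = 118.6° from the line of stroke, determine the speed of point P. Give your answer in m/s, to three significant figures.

0.444

ω = 7.92 rad/s.  Crank-pin speed |V_A| = rω = 0.51718 m/s, perpendicular to OA.
Rod angle: sinφ = −(r/L) sinθ ⇒ φ = -17.235°; ω_rod = −rω cosθ/√(L²−r²sin²θ) = +1.3396 rad/s.
V_P = V_A + ω_rod × AP, with AP = 0.0832 m along the rod.
Components: V_Px = −rω sinθ − a·ω_rod·sinφ = -0.42105 m/s;  V_Py = rω cosθ + a·ω_rod·cosφ = -0.14112 m/s.
|V_P| = √(V_Px² + V_Py²) = 0.44407 m/s.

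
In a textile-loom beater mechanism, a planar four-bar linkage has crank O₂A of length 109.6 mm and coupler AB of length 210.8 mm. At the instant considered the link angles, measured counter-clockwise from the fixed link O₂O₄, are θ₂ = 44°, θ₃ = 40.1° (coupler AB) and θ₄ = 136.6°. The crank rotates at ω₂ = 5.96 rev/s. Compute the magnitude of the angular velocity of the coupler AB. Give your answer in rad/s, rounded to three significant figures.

ω₂ = 37.45 rad/s (from 5.96 rev/s).
Differentiating the loop-closure r₂e^{iθ₂}+r₃e^{iθ₃}=r₁+r₄e^{iθ₄} gives r₂ω₂e^{iθ₂}+r₃ω₃e^{iθ₃}=r₄ω₄e^{iθ₄}.
Eliminating the other unknown: ω₃ = r₂ω₂ sin(θ₄−θ₂) / [r₃ sin(θ₃−θ₄)].
Numerator sine = +0.99897; denominator sine = -0.99357.
Result = 0.1096·37.45·(+0.99897) / (0.2108·(-0.99357)) = -19.576 rad/s; magnitude 19.576 rad/s.

19.6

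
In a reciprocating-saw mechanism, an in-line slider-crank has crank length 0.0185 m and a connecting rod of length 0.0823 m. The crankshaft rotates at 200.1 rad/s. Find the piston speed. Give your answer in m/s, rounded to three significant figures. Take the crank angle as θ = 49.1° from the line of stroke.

ω = 200.1 rad/s
For an in-line slider-crank, x = r cosθ + √(L² − r² sin²θ), so v = −rω sinθ·[1 + r cosθ/√(L² − r² sin²θ)].
With r = 0.0185 m, L = 0.0823 m, θ = 49.1°: √(L² − r² sin²θ) = 0.081103 m.
v = −0.0185·200.1·0.75585·[1 + 0.0185·0.65474/0.081103] = -3.2159 m/s.
|v| = 3.2159 m/s.

3.22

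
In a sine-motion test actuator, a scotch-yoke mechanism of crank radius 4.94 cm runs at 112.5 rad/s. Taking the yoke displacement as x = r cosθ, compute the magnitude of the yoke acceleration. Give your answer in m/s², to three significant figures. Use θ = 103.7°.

148

ω = 112.5 rad/s
x = r cosθ ⇒ ẍ = −rω² cosθ (ω constant).
|a| = rω²|cosθ| = 0.0494·(112.5)²·|cos 103.7°| = 148.08 m/s².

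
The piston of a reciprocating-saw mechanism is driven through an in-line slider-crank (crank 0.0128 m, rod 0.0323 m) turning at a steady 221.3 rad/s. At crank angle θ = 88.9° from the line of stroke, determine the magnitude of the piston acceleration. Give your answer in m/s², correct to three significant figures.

ω = 221.3 rad/s
x(θ) = r cosθ + √(L² − r² sin²θ); with ω constant, a = ω²·d²x/dθ².
d²x/dθ² = −r cosθ − r²(cos2θ)/√u − r⁴ sin²2θ/(4u^{3/2}),  u = L² − r² sin²θ = 0.00087951 m².
Substituting r = 0.0128 m, L = 0.0323 m, θ = 88.9°: d²x/dθ² = +0.0052744 m.
a = ω²·d²x/dθ² = (221.3)²·(+0.0052744) = +258.31 m/s²;  |a| = 258.31 m/s².

258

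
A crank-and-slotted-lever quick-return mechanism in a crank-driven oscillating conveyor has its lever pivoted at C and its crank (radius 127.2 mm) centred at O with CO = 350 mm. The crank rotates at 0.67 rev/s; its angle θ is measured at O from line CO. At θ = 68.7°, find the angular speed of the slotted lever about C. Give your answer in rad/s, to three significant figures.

ω = 4.21 rad/s (from 0.67 rev/s).
Crank pin A relative to C: A = (d + r cosθ, r sinθ); lever angle φ = atan2(r sinθ, d + r cosθ).
Differentiating tanφ: φ̇ = rω(d cosθ + r)/(d² + r² + 2dr cosθ).
d² + r² + 2dr cosθ = |CA|² = 0.171024 m²;  d cosθ + r = +0.25434 m.
|ω_lever| = |0.1272·4.21·+0.25434| / 0.171024 = 0.79634 rad/s.

0.796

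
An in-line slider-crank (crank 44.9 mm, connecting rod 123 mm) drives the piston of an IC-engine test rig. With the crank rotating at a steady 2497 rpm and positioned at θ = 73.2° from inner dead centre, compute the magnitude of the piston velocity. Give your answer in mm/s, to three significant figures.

ω = 2π·2497/60 = 261.5 rad/s
For an in-line slider-crank, x = r cosθ + √(L² − r² sin²θ), so v = −rω sinθ·[1 + r cosθ/√(L² − r² sin²θ)].
With r = 0.0449 m, L = 0.123 m, θ = 73.2°: √(L² − r² sin²θ) = 0.11524 m.
v = −0.0449·261.5·0.95732·[1 + 0.0449·0.28903/0.11524] = -12.505 m/s.
|v| = 12.505 m/s = 12505 mm/s.

12500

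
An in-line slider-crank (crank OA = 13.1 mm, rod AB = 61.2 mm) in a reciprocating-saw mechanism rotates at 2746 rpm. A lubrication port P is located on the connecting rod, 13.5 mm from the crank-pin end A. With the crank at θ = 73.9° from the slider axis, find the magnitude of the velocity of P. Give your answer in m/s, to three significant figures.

3.76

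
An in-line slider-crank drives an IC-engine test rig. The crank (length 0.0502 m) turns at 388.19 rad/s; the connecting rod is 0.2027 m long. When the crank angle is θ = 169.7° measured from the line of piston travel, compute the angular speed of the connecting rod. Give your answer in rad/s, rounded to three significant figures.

ω = 388.2 rad/s
The rod makes angle φ with the slider axis where L sinφ = r sinθ; differentiating, L cosφ·φ̇ = r ω cosθ.
L cosφ = √(L² − r² sin²θ) = 0.2025 m.
|ω_rod| = r ω |cosθ| / √(L² − r² sin²θ) = 0.0502·388.2·0.98389/0.2025 = 94.681 rad/s.

94.7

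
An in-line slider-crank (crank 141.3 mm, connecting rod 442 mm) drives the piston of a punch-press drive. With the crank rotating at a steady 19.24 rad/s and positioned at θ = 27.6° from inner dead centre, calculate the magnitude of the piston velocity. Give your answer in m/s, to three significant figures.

ω = 19.24 rad/s
For an in-line slider-crank, x = r cosθ + √(L² − r² sin²θ), so v = −rω sinθ·[1 + r cosθ/√(L² − r² sin²θ)].
With r = 0.1413 m, L = 0.442 m, θ = 27.6°: √(L² − r² sin²θ) = 0.43713 m.
v = −0.1413·19.24·0.46330·[1 + 0.1413·0.88620/0.43713] = -1.6203 m/s.
|v| = 1.6203 m/s.

1.62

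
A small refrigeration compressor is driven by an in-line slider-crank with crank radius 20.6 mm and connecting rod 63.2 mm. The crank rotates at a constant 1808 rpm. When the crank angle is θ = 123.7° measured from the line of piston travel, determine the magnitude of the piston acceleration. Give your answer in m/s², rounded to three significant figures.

ω = 2π·1808/60 = 189.3 rad/s
x(θ) = r cosθ + √(L² − r² sin²θ); with ω constant, a = ω²·d²x/dθ².
d²x/dθ² = −r cosθ − r²(cos2θ)/√u − r⁴ sin²2θ/(4u^{3/2}),  u = L² − r² sin²θ = 0.00370052 m².
Substituting r = 0.0206 m, L = 0.0632 m, θ = 123.7°: d²x/dθ² = +0.01394 m.
a = ω²·d²x/dθ² = (189.3)²·(+0.01394) = +499.71 m/s²;  |a| = 499.71 m/s².

500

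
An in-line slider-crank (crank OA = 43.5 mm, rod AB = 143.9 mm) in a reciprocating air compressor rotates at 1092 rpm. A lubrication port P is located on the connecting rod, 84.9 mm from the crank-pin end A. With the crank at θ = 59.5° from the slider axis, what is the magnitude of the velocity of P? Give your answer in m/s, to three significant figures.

ω = 114.4 rad/s.  Crank-pin speed |V_A| = rω = 4.9744 m/s, perpendicular to OA.
Rod angle: sinφ = −(r/L) sinθ ⇒ φ = -15.098°; ω_rod = −rω cosθ/√(L²−r²sin²θ) = -18.172 rad/s.
V_P = V_A + ω_rod × AP, with AP = 0.0849 m along the rod.
Components: V_Px = −rω sinθ − a·ω_rod·sinφ = -4.6879 m/s;  V_Py = rω cosθ + a·ω_rod·cosφ = +1.0351 m/s.
|V_P| = √(V_Px² + V_Py²) = 4.8009 m/s.

4.80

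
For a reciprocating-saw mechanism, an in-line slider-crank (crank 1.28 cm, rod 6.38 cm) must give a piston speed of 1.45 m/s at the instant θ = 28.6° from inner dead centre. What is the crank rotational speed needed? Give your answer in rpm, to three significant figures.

1920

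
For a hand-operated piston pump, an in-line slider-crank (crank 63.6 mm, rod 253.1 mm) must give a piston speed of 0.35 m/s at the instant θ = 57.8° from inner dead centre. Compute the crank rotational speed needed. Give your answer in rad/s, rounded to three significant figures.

5.72

For an in-line slider-crank, |v_piston| = rω|sinθ|·[1 + r cosθ/√(L² − r² sin²θ)].
With r = 0.0636 m, L = 0.2531 m, θ = 57.8°: the bracketed kinematic factor |dx/dθ| = 0.061193 m.
ω = v/|dx/dθ| = 0.35/0.061193 = 5.7196 rad/s.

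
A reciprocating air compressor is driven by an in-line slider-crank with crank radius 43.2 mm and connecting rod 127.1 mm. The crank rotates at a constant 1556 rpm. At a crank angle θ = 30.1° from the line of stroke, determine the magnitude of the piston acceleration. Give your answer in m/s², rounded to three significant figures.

1200

ω = 2π·1556/60 = 162.9 rad/s
x(θ) = r cosθ + √(L² − r² sin²θ); with ω constant, a = ω²·d²x/dθ².
d²x/dθ² = −r cosθ − r²(cos2θ)/√u − r⁴ sin²2θ/(4u^{3/2}),  u = L² − r² sin²θ = 0.015685 m².
Substituting r = 0.0432 m, L = 0.1271 m, θ = 30.1°: d²x/dθ² = -0.045114 m.
a = ω²·d²x/dθ² = (162.9)²·(-0.045114) = -1197.8 m/s²;  |a| = 1197.8 m/s².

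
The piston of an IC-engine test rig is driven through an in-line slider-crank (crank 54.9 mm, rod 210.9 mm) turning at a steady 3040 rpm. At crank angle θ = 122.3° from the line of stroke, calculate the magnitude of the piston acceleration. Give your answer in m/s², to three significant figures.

3590

ω = 2π·3040/60 = 318.3 rad/s
x(θ) = r cosθ + √(L² − r² sin²θ); with ω constant, a = ω²·d²x/dθ².
d²x/dθ² = −r cosθ − r²(cos2θ)/√u − r⁴ sin²2θ/(4u^{3/2}),  u = L² − r² sin²θ = 0.0423254 m².
Substituting r = 0.0549 m, L = 0.2109 m, θ = 122.3°: d²x/dθ² = +0.035407 m.
a = ω²·d²x/dθ² = (318.3)²·(+0.035407) = +3588.4 m/s²;  |a| = 3588.4 m/s².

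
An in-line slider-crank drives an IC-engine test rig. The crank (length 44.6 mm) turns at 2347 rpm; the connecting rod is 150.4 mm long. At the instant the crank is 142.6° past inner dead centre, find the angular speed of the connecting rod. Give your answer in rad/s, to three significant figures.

ω = 245.8 rad/s (converted from 2347 rpm).
The rod makes angle φ with the slider axis where L sinφ = r sinθ; differentiating, L cosφ·φ̇ = r ω cosθ.
L cosφ = √(L² − r² sin²θ) = 0.14794 m.
|ω_rod| = r ω |cosθ| / √(L² − r² sin²θ) = 0.0446·245.8·0.79441/0.14794 = 58.862 rad/s.

58.9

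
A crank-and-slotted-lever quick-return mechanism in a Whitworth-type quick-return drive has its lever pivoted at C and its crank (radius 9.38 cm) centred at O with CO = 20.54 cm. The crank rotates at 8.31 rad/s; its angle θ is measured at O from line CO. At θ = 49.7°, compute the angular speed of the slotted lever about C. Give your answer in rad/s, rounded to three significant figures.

ω = 8.31 rad/s
Crank pin A relative to C: A = (d + r cosθ, r sinθ); lever angle φ = atan2(r sinθ, d + r cosθ).
Differentiating tanφ: φ̇ = rω(d cosθ + r)/(d² + r² + 2dr cosθ).
d² + r² + 2dr cosθ = |CA|² = 0.0759104 m²;  d cosθ + r = +0.22665 m.
|ω_lever| = |0.0938·8.31·+0.22665| / 0.0759104 = 2.3273 rad/s.

2.33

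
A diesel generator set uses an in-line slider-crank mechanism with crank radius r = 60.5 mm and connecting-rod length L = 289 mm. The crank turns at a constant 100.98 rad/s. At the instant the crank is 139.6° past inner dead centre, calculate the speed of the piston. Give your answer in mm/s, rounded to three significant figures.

3320

ω = 101 rad/s
For an in-line slider-crank, x = r cosθ + √(L² − r² sin²θ), so v = −rω sinθ·[1 + r cosθ/√(L² − r² sin²θ)].
With r = 0.0605 m, L = 0.289 m, θ = 139.6°: √(L² − r² sin²θ) = 0.28633 m.
v = −0.0605·101·0.64812·[1 + 0.0605·-0.76154/0.28633] = -3.3224 m/s.
|v| = 3.3224 m/s = 3322.4 mm/s.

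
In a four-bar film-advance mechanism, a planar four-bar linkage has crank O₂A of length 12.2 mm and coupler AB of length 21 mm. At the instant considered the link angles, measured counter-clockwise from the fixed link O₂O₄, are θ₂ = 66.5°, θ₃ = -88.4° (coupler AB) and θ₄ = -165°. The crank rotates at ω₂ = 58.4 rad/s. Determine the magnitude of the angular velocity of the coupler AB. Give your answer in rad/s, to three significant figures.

27.3

ω₂ = 58.4 rad/s
Differentiating the loop-closure r₂e^{iθ₂}+r₃e^{iθ₃}=r₁+r₄e^{iθ₄} gives r₂ω₂e^{iθ₂}+r₃ω₃e^{iθ₃}=r₄ω₄e^{iθ₄}.
Eliminating the other unknown: ω₃ = r₂ω₂ sin(θ₄−θ₂) / [r₃ sin(θ₃−θ₄)].
Numerator sine = +0.78261; denominator sine = +0.97278.
Result = 0.0122·58.4·(+0.78261) / (0.021·(+0.97278)) = +27.295 rad/s; magnitude 27.295 rad/s.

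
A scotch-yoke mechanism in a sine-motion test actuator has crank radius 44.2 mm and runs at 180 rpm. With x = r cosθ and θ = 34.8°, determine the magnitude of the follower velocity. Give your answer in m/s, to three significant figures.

0.475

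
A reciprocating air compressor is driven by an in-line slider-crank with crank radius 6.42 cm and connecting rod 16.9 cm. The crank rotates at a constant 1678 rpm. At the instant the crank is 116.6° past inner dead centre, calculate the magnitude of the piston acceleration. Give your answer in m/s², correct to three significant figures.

ω = 2π·1678/60 = 175.7 rad/s
x(θ) = r cosθ + √(L² − r² sin²θ); with ω constant, a = ω²·d²x/dθ².
d²x/dθ² = −r cosθ − r²(cos2θ)/√u − r⁴ sin²2θ/(4u^{3/2}),  u = L² − r² sin²θ = 0.0252657 m².
Substituting r = 0.0642 m, L = 0.169 m, θ = 116.6°: d²x/dθ² = +0.043601 m.
a = ω²·d²x/dθ² = (175.7)²·(+0.043601) = +1346.3 m/s²;  |a| = 1346.3 m/s².

1350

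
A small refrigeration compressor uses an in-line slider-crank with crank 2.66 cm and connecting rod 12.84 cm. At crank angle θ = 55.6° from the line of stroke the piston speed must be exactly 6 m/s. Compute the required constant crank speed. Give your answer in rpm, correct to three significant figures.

For an in-line slider-crank, |v_piston| = rω|sinθ|·[1 + r cosθ/√(L² − r² sin²θ)].
With r = 0.0266 m, L = 0.1284 m, θ = 55.6°: the bracketed kinematic factor |dx/dθ| = 0.024555 m.
ω = v/|dx/dθ| = 6/0.024555 = 244.35 rad/s.
N = 60ω/(2π) = 2333.3 rpm.

2330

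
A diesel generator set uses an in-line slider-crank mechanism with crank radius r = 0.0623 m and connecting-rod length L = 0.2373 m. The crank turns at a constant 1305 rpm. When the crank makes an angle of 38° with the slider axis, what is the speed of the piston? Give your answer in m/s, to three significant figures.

6.34

ω = 2π·1305/60 = 136.7 rad/s
For an in-line slider-crank, x = r cosθ + √(L² − r² sin²θ), so v = −rω sinθ·[1 + r cosθ/√(L² − r² sin²θ)].
With r = 0.0623 m, L = 0.2373 m, θ = 38°: √(L² − r² sin²θ) = 0.23418 m.
v = −0.0623·136.7·0.61566·[1 + 0.0623·0.78801/0.23418] = -6.3405 m/s.
|v| = 6.3405 m/s.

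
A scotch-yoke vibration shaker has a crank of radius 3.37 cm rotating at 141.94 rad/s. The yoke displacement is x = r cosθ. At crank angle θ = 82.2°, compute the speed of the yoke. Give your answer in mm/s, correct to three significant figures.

4740

ω = 141.9 rad/s
x = r cosθ ⇒ ẋ = −rω sinθ.
|v| = rω|sinθ| = 0.0337·141.9·|sin 82.2°| = 4.7391 m/s = 4739.1 mm/s.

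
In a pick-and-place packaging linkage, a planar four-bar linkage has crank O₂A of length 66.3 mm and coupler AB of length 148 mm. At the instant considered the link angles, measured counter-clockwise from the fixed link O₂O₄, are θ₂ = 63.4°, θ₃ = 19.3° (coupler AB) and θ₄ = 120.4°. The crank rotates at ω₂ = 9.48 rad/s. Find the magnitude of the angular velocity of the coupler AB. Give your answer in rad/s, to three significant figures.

ω₂ = 9.48 rad/s
Differentiating the loop-closure r₂e^{iθ₂}+r₃e^{iθ₃}=r₁+r₄e^{iθ₄} gives r₂ω₂e^{iθ₂}+r₃ω₃e^{iθ₃}=r₄ω₄e^{iθ₄}.
Eliminating the other unknown: ω₃ = r₂ω₂ sin(θ₄−θ₂) / [r₃ sin(θ₃−θ₄)].
Numerator sine = +0.83867; denominator sine = -0.98129.
Result = 0.0663·9.48·(+0.83867) / (0.148·(-0.98129)) = -3.6296 rad/s; magnitude 3.6296 rad/s.

3.63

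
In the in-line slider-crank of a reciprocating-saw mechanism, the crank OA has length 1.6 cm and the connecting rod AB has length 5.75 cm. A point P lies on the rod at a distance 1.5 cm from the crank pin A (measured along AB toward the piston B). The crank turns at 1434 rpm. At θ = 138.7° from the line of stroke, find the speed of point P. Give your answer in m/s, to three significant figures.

ω = 150.2 rad/s.  Crank-pin speed |V_A| = rω = 2.4027 m/s, perpendicular to OA.
Rod angle: sinφ = −(r/L) sinθ ⇒ φ = -10.583°; ω_rod = −rω cosθ/√(L²−r²sin²θ) = +31.935 rad/s.
V_P = V_A + ω_rod × AP, with AP = 0.015 m along the rod.
Components: V_Px = −rω sinθ − a·ω_rod·sinφ = -1.4978 m/s;  V_Py = rω cosθ + a·ω_rod·cosφ = -1.3342 m/s.
|V_P| = √(V_Px² + V_Py²) = 2.0058 m/s.

2.01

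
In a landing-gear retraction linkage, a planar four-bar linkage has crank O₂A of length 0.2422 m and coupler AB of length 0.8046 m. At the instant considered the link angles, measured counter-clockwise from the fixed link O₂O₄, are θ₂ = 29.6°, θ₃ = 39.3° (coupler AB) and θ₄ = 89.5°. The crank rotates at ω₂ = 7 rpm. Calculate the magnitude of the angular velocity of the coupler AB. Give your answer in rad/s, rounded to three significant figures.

ω₂ = 0.733 rad/s (from 7 rpm).
Differentiating the loop-closure r₂e^{iθ₂}+r₃e^{iθ₃}=r₁+r₄e^{iθ₄} gives r₂ω₂e^{iθ₂}+r₃ω₃e^{iθ₃}=r₄ω₄e^{iθ₄}.
Eliminating the other unknown: ω₃ = r₂ω₂ sin(θ₄−θ₂) / [r₃ sin(θ₃−θ₄)].
Numerator sine = +0.86515; denominator sine = -0.76828.
Result = 0.2422·0.733·(+0.86515) / (0.8046·(-0.76828)) = -0.24848 rad/s; magnitude 0.24848 rad/s.

0.248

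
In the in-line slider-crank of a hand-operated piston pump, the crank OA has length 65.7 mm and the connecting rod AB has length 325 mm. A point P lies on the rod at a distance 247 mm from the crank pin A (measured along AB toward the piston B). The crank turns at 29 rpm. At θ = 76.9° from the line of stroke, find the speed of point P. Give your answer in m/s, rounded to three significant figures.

ω = 3.037 rad/s.  Crank-pin speed |V_A| = rω = 0.19952 m/s, perpendicular to OA.
Rod angle: sinφ = −(r/L) sinθ ⇒ φ = -11.355°; ω_rod = −rω cosθ/√(L²−r²sin²θ) = -0.14192 rad/s.
V_P = V_A + ω_rod × AP, with AP = 0.247 m along the rod.
Components: V_Px = −rω sinθ − a·ω_rod·sinφ = -0.20123 m/s;  V_Py = rω cosθ + a·ω_rod·cosφ = +0.010853 m/s.
|V_P| = √(V_Px² + V_Py²) = 0.20152 m/s.

0.202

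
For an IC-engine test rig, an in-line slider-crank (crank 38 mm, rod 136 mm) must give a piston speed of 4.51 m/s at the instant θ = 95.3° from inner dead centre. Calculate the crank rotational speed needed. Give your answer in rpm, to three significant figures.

For an in-line slider-crank, |v_piston| = rω|sinθ|·[1 + r cosθ/√(L² − r² sin²θ)].
With r = 0.038 m, L = 0.136 m, θ = 95.3°: the bracketed kinematic factor |dx/dθ| = 0.036821 m.
ω = v/|dx/dθ| = 4.51/0.036821 = 122.49 rad/s.
N = 60ω/(2π) = 1169.6 rpm.

1170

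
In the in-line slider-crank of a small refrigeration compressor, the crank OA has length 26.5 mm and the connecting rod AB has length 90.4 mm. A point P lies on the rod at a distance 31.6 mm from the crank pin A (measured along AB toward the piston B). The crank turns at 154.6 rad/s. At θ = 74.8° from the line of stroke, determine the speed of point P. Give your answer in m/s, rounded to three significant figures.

4.12

ω = 154.6 rad/s.  Crank-pin speed |V_A| = rω = 4.0969 m/s, perpendicular to OA.
Rod angle: sinφ = −(r/L) sinθ ⇒ φ = -16.433°; ω_rod = −rω cosθ/√(L²−r²sin²θ) = -12.388 rad/s.
V_P = V_A + ω_rod × AP, with AP = 0.0316 m along the rod.
Components: V_Px = −rω sinθ − a·ω_rod·sinφ = -4.0643 m/s;  V_Py = rω cosθ + a·ω_rod·cosφ = +0.69868 m/s.
|V_P| = √(V_Px² + V_Py²) = 4.1239 m/s.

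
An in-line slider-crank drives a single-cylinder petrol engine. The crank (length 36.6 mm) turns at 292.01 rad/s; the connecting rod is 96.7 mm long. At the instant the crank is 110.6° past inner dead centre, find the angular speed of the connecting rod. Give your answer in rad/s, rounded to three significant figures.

41.6

ω = 292 rad/s
The rod makes angle φ with the slider axis where L sinφ = r sinθ; differentiating, L cosφ·φ̇ = r ω cosθ.
L cosφ = √(L² − r² sin²θ) = 0.090428 m.
|ω_rod| = r ω |cosθ| / √(L² − r² sin²θ) = 0.0366·292·0.35184/0.090428 = 41.584 rad/s.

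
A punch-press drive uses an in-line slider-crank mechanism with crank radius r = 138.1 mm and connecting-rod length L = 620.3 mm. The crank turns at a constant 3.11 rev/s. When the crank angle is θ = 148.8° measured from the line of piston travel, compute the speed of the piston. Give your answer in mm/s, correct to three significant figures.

ω = 2π·3.11 = 19.54 rad/s
For an in-line slider-crank, x = r cosθ + √(L² − r² sin²θ), so v = −rω sinθ·[1 + r cosθ/√(L² − r² sin²θ)].
With r = 0.1381 m, L = 0.6203 m, θ = 148.8°: √(L² − r² sin²θ) = 0.61616 m.
v = −0.1381·19.54·0.51803·[1 + 0.1381·-0.85536/0.61616] = -1.1299 m/s.
|v| = 1.1299 m/s = 1129.9 mm/s.

1130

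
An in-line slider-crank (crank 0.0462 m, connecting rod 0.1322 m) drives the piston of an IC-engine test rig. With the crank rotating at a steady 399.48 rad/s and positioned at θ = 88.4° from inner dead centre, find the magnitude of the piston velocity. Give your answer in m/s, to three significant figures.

18.6

ω = 399.5 rad/s
For an in-line slider-crank, x = r cosθ + √(L² − r² sin²θ), so v = −rω sinθ·[1 + r cosθ/√(L² − r² sin²θ)].
With r = 0.0462 m, L = 0.1322 m, θ = 88.4°: √(L² − r² sin²θ) = 0.12387 m.
v = −0.0462·399.5·0.99961·[1 + 0.0462·0.02792/0.12387] = -18.641 m/s.
|v| = 18.641 m/s.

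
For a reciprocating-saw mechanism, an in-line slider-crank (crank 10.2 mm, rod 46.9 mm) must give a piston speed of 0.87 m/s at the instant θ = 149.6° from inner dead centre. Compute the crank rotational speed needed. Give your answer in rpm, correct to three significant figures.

For an in-line slider-crank, |v_piston| = rω|sinθ|·[1 + r cosθ/√(L² − r² sin²θ)].
With r = 0.0102 m, L = 0.0469 m, θ = 149.6°: the bracketed kinematic factor |dx/dθ| = 0.0041874 m.
ω = v/|dx/dθ| = 0.87/0.0041874 = 207.77 rad/s.
N = 60ω/(2π) = 1984 rpm.

1980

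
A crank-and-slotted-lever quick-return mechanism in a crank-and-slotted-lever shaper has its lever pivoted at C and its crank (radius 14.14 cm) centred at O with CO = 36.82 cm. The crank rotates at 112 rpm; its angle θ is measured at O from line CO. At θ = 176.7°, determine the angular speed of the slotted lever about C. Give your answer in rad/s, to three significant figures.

ω = 11.73 rad/s (from 112 rpm).
Crank pin A relative to C: A = (d + r cosθ, r sinθ); lever angle φ = atan2(r sinθ, d + r cosθ).
Differentiating tanφ: φ̇ = rω(d cosθ + r)/(d² + r² + 2dr cosθ).
d² + r² + 2dr cosθ = |CA|² = 0.0516109 m²;  d cosθ + r = -0.22619 m.
|ω_lever| = |0.1414·11.73·-0.22619| / 0.0516109 = 7.2682 rad/s.

7.27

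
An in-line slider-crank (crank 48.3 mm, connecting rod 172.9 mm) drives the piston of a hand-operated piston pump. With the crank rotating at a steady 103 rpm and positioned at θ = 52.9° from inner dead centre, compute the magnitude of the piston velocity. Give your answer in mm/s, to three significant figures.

487

ω = 2π·103/60 = 10.79 rad/s
For an in-line slider-crank, x = r cosθ + √(L² − r² sin²θ), so v = −rω sinθ·[1 + r cosθ/√(L² − r² sin²θ)].
With r = 0.0483 m, L = 0.1729 m, θ = 52.9°: √(L² − r² sin²θ) = 0.16855 m.
v = −0.0483·10.79·0.79758·[1 + 0.0483·0.60321/0.16855] = -0.48734 m/s.
|v| = 0.48734 m/s = 487.34 mm/s.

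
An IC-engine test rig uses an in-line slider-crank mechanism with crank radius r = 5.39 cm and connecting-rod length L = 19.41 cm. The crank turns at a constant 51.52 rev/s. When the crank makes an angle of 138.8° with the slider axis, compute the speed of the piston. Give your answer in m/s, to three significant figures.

ω = 2π·51.5 = 323.7 rad/s
For an in-line slider-crank, x = r cosθ + √(L² − r² sin²θ), so v = −rω sinθ·[1 + r cosθ/√(L² − r² sin²θ)].
With r = 0.0539 m, L = 0.1941 m, θ = 138.8°: √(L² − r² sin²θ) = 0.19083 m.
v = −0.0539·323.7·0.65869·[1 + 0.0539·-0.75241/0.19083] = -9.0503 m/s.
|v| = 9.0503 m/s.

9.05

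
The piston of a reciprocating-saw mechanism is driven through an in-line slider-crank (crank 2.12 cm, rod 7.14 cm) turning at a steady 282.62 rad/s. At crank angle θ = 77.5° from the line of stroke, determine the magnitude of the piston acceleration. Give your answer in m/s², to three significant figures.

107

ω = 282.6 rad/s
x(θ) = r cosθ + √(L² − r² sin²θ); with ω constant, a = ω²·d²x/dθ².
d²x/dθ² = −r cosθ − r²(cos2θ)/√u − r⁴ sin²2θ/(4u^{3/2}),  u = L² − r² sin²θ = 0.00466957 m².
Substituting r = 0.0212 m, L = 0.0714 m, θ = 77.5°: d²x/dθ² = +0.0013441 m.
a = ω²·d²x/dθ² = (282.6)²·(+0.0013441) = +107.36 m/s²;  |a| = 107.36 m/s².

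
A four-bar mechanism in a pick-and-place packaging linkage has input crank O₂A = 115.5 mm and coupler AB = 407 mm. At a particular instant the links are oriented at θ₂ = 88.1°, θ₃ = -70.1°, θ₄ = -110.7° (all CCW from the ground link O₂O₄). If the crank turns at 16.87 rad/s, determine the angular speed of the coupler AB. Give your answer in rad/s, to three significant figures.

2.37

ω₂ = 16.87 rad/s
Differentiating the loop-closure r₂e^{iθ₂}+r₃e^{iθ₃}=r₁+r₄e^{iθ₄} gives r₂ω₂e^{iθ₂}+r₃ω₃e^{iθ₃}=r₄ω₄e^{iθ₄}.
Eliminating the other unknown: ω₃ = r₂ω₂ sin(θ₄−θ₂) / [r₃ sin(θ₃−θ₄)].
Numerator sine = +0.32227; denominator sine = +0.65077.
Result = 0.1155·16.87·(+0.32227) / (0.407·(+0.65077)) = +2.3708 rad/s; magnitude 2.3708 rad/s.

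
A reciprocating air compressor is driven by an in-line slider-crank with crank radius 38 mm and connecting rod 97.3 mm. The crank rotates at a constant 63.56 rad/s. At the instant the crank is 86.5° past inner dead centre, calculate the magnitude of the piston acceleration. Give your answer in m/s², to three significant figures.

ω = 63.56 rad/s
x(θ) = r cosθ + √(L² − r² sin²θ); with ω constant, a = ω²·d²x/dθ².
d²x/dθ² = −r cosθ − r²(cos2θ)/√u − r⁴ sin²2θ/(4u^{3/2}),  u = L² − r² sin²θ = 0.00802867 m².
Substituting r = 0.038 m, L = 0.0973 m, θ = 86.5°: d²x/dθ² = +0.013665 m.
a = ω²·d²x/dθ² = (63.56)²·(+0.013665) = +55.204 m/s²;  |a| = 55.204 m/s².

55.2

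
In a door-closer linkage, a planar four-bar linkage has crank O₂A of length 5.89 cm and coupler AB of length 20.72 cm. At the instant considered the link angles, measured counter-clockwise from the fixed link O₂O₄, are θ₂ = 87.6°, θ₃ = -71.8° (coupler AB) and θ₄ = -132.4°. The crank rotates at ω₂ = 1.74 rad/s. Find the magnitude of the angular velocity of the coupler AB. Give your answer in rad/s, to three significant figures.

0.365

ω₂ = 1.74 rad/s
Differentiating the loop-closure r₂e^{iθ₂}+r₃e^{iθ₃}=r₁+r₄e^{iθ₄} gives r₂ω₂e^{iθ₂}+r₃ω₃e^{iθ₃}=r₄ω₄e^{iθ₄}.
Eliminating the other unknown: ω₃ = r₂ω₂ sin(θ₄−θ₂) / [r₃ sin(θ₃−θ₄)].
Numerator sine = +0.64279; denominator sine = +0.87121.
Result = 0.0589·1.74·(+0.64279) / (0.2072·(+0.87121)) = +0.36494 rad/s; magnitude 0.36494 rad/s.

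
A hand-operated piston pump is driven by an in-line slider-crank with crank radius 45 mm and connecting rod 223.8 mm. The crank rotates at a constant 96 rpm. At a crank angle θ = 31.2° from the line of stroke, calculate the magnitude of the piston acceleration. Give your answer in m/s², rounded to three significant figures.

4.32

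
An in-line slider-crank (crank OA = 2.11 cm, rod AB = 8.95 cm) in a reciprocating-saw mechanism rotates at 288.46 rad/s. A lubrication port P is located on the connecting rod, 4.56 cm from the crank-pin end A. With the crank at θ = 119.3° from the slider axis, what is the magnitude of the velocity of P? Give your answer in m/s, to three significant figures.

ω = 288.5 rad/s.  Crank-pin speed |V_A| = rω = 6.0865 m/s, perpendicular to OA.
Rod angle: sinφ = −(r/L) sinθ ⇒ φ = -11.864°; ω_rod = −rω cosθ/√(L²−r²sin²θ) = +34.007 rad/s.
V_P = V_A + ω_rod × AP, with AP = 0.0456 m along the rod.
Components: V_Px = −rω sinθ − a·ω_rod·sinφ = -4.989 m/s;  V_Py = rω cosθ + a·ω_rod·cosφ = -1.461 m/s.
|V_P| = √(V_Px² + V_Py²) = 5.1986 m/s.

5.20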